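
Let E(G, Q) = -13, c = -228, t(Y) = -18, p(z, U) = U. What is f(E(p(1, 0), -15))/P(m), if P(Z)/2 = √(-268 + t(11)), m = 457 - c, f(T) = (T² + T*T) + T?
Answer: -25*I*√286/44 ≈ -9.6088*I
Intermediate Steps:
f(T) = T + 2*T² (f(T) = (T² + T²) + T = 2*T² + T = T + 2*T²)
m = 685 (m = 457 - 1*(-228) = 457 + 228 = 685)
P(Z) = 2*I*√286 (P(Z) = 2*√(-268 - 18) = 2*√(-286) = 2*(I*√286) = 2*I*√286)
f(E(p(1, 0), -15))/P(m) = (-13*(1 + 2*(-13)))/((2*I*√286)) = (-13*(1 - 26))*(-I*√286/572) = (-13*(-25))*(-I*√286/572) = 325*(-I*√286/572) = -25*I*√286/44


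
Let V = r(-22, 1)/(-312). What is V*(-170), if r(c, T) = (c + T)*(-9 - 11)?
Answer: 2975/13 ≈ 228.85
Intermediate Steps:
r(c, T) = -20*T - 20*c (r(c, T) = (T + c)*(-20) = -20*T - 20*c)
V = -35/26 (V = (-20*1 - 20*(-22))/(-312) = (-20 + 440)*(-1/312) = 420*(-1/312) = -35/26 ≈ -1.3462)
V*(-170) = -35/26*(-170) = 2975/13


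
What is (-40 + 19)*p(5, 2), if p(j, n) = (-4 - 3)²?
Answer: -1029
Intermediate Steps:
p(j, n) = 49 (p(j, n) = (-7)² = 49)
(-40 + 19)*p(5, 2) = (-40 + 19)*49 = -21*49 = -1029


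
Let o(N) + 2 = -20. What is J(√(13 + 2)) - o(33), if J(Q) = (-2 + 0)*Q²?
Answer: -8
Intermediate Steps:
o(N) = -22 (o(N) = -2 - 20 = -22)
J(Q) = -2*Q²
J(√(13 + 2)) - o(33) = -2*(√(13 + 2))² - 1*(-22) = -2*(√15)² + 22 = -2*15 + 22 = -30 + 22 = -8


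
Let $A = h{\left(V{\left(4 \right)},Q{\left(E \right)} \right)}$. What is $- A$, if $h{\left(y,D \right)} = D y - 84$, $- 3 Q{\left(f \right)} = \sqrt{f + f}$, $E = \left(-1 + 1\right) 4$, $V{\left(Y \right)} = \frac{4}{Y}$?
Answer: $84$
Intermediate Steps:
$E = 0$ ($E = 0 \cdot 4 = 0$)
$Q{\left(f \right)} = - \frac{\sqrt{2} \sqrt{f}}{3}$ ($Q{\left(f \right)} = - \frac{\sqrt{f + f}}{3} = - \frac{\sqrt{2 f}}{3} = - \frac{\sqrt{2} \sqrt{f}}{3}$)
$h{\left(y,D \right)} = -84 + D y$
$A = -84$ ($A = -84 + - \frac{\sqrt{2} \sqrt{0}}{3} \cdot \frac{4}{4} = -84 + \left(- \frac{1}{3}\right) \sqrt{2} \cdot 0 \cdot 4 \cdot \frac{1}{4} = -84 + 0 \cdot 1 = -84 + 0 = -84$)
$- A = \left(-1\right) \left(-84\right) = 84$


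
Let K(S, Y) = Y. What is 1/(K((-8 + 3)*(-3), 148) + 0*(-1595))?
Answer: 1/148 ≈ 0.0067568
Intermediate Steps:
1/(K((-8 + 3)*(-3), 148) + 0*(-1595)) = 1/(148 + 0*(-1595)) = 1/(148 + 0) = 1/148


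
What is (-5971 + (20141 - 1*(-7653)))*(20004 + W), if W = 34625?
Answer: 1192168667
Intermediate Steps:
(-5971 + (20141 - 1*(-7653)))*(20004 + W) = (-5971 + (20141 - 1*(-7653)))*(20004 + 34625) = (-5971 + (20141 + 7653))*54629 = (-5971 + 27794)*54629 = 21823*54629 = 1192168667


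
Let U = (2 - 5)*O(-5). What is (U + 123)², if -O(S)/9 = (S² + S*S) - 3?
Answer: 1937664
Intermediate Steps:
O(S) = 27 - 18*S² (O(S) = -9*((S² + S*S) - 3) = -9*((S² + S²) - 3) = -9*(2*S² - 3) = -9*(-3 + 2*S²) = 27 - 18*S²)
U = 1269 (U = (2 - 5)*(27 - 18*(-5)²) = -3*(27 - 18*25) = -3*(27 - 450) = -3*(-423) = 1269)
(U + 123)² = (1269 + 123)² = 1392² = 1937664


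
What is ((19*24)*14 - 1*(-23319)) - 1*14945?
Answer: 14758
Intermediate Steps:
((19*24)*14 - 1*(-23319)) - 1*14945 = (456*14 + 23319) - 14945 = (6384 + 23319) - 14945 = 29703 - 14945 = 14758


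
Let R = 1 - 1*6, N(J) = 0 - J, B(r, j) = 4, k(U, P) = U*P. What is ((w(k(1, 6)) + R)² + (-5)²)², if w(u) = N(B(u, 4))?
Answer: 11236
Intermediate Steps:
k(U, P) = P*U
N(J) = -J
R = -5 (R = 1 - 6 = -5)
w(u) = -4 (w(u) = -1*4 = -4)
((w(k(1, 6)) + R)² + (-5)²)² = ((-4 - 5)² + (-5)²)² = ((-9)² + 25)² = (81 + 25)² = 106² = 11236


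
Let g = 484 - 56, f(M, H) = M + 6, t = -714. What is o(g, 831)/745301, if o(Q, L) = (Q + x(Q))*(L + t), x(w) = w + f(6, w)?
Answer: 101556/745301 ≈ 0.13626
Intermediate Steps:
f(M, H) = 6 + M
g = 428
x(w) = 12 + w (x(w) = w + (6 + 6) = w + 12 = 12 + w)
o(Q, L) = (-714 + L)*(12 + 2*Q) (o(Q, L) = (Q + (12 + Q))*(L - 714) = (12 + 2*Q)*(-714 + L) = (-714 + L)*(12 + 2*Q))
o(g, 831)/745301 = (-8568 - 1428*428 + 831*428 + 831*(12 + 428))/745301 = (-8568 - 611184 + 355668 + 831*440)*(1/745301) = (-8568 - 611184 + 355668 + 365640)*(1/745301) = 101556*(1/745301) = 101556/745301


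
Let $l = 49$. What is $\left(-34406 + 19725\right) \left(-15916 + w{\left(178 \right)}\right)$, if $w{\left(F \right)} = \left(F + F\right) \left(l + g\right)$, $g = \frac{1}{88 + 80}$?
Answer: $- \frac{943474465}{42} \approx -2.2464 \cdot 10^{7}$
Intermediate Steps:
$g = \frac{1}{168} \approx 0.0059524$
$w{\left(F \right)} = \frac{8233 F}{84}$ ($w{\left(F \right)} = \left(F + F\right) \left(49 + \frac{1}{168}\right) = 2 F \frac{8233}{168} = \frac{8233 F}{84}$)
$\left(-34406 + 19725\right) \left(-15916 + w{\left(178 \right)}\right) = \left(-34406 + 19725\right) \left(-15916 + \frac{8233}{84} \cdot 178\right) = - 14681 \left(-15916 + \frac{732737}{42}\right) = \left(-14681\right) \frac{64265}{42} = - \frac{943474465}{42}$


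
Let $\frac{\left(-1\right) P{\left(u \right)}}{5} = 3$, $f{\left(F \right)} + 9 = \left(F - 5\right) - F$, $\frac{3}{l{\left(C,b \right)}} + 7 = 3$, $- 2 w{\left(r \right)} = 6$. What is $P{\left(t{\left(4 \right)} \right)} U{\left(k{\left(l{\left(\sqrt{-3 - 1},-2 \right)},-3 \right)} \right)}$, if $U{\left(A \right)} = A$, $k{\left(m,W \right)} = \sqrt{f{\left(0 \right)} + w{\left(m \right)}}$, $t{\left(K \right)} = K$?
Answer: $- 15 i \sqrt{17} \approx - 61.847 i$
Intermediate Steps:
$w{\left(r \right)} = -3$ ($w{\left(r \right)} = \left(- \frac{1}{2}\right) 6 = -3$)
$l{\left(C,b \right)} = - \frac{3}{4}$ ($l{\left(C,b \right)} = \frac{3}{-7 + 3} = \frac{3}{-4} = 3 \left(- \frac{1}{4}\right) = - \frac{3}{4}$)
$f{\left(F \right)} = -14$ ($f{\left(F \right)} = -9 + \left(\left(F - 5\right) - F\right) = -9 + \left(\left(-5 + F\right) - F\right) = -9 - 5 = -14$)
$k{\left(m,W \right)} = i \sqrt{17}$ ($k{\left(m,W \right)} = \sqrt{-14 - 3} = \sqrt{-17} = i \sqrt{17}$)
$P{\left(u \right)} = -15$ ($P{\left(u \right)} = \left(-5\right) 3 = -15$)
$P{\left(t{\left(4 \right)} \right)} U{\left(k{\left(l{\left(\sqrt{-3 - 1},-2 \right)},-3 \right)} \right)} = - 15 i \sqrt{17}$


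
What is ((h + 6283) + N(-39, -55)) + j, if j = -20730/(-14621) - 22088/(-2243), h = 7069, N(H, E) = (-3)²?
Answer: 438542145021/32794903 ≈ 13372.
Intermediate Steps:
N(H, E) = 9
j = 369446038/32794903 (j = -20730*(-1/14621) - 22088*(-1/2243) = 20730/14621 + 22088/2243 = 369446038/32794903 ≈ 11.265)
((h + 6283) + N(-39, -55)) + j = ((7069 + 6283) + 9) + 369446038/32794903 = (13352 + 9) + 369446038/32794903 = 13361 + 369446038/32794903 = 438542145021/32794903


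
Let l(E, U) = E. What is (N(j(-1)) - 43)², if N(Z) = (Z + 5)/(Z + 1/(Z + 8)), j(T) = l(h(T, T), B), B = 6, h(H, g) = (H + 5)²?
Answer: 5257849/3025 ≈ 1738.1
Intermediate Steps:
h(H, g) = (5 + H)²
j(T) = (5 + T)²
N(Z) = (5 + Z)/(Z + 1/(8 + Z))
(N(j(-1)) - 43)² = ((40 + ((5 - 1)²)² + 13*(5 - 1)²)/(1 + ((5 - 1)²)² + 8*(5 - 1)²) - 43)² = ((40 + (4²)² + 13*4²)/(1 + (4²)² + 8*4²) - 43)² = ((40 + 16² + 13*16)/(1 + 16² + 8*16) - 43)² = ((40 + 256 + 208)/(1 + 256 + 128) - 43)² = (504/385 - 43)² = ((1/385)*504 - 43)² = (72/55 - 43)² = (-2293/55)² = 5257849/3025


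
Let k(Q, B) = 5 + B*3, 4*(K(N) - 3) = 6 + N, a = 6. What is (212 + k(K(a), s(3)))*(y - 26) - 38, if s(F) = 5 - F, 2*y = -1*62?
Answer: -12749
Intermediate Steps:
K(N) = 9/2 + N/4 (K(N) = 3 + (6 + N)/4 = 3 + (3/2 + N/4) = 9/2 + N/4)
y = -31 (y = (-1*62)/2 = (½)*(-62) = -31)
k(Q, B) = 5 + 3*B
(212 + k(K(a), s(3)))*(y - 26) - 38 = (212 + (5 + 3*(5 - 1*3)))*(-31 - 26) - 38 = (212 + (5 + 3*(5 - 3)))*(-57) - 38 = (212 + (5 + 3*2))*(-57) - 38 = (212 + (5 + 6))*(-57) - 38 = (212 + 11)*(-57) - 38 = 223*(-57) - 38 = -12711 - 38 = -12749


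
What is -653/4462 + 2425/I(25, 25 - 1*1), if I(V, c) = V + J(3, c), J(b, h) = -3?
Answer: 2701496/24541 ≈ 110.08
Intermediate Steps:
I(V, c) = -3 + V (I(V, c) = V - 3 = -3 + V)
-653/4462 + 2425/I(25, 25 - 1*1) = -653/4462 + 2425/(-3 + 25) = -653*1/4462 + 2425/22 = -653/4462 + 2425*(1/22) = -653/4462 + 2425/22 = 2701496/24541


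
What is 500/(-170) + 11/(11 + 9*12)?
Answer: -339/119 ≈ -2.8487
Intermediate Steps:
500/(-170) + 11/(11 + 9*12) = 500*(-1/170) + 11/(11 + 108) = -50/17 + 11/119 = -339/119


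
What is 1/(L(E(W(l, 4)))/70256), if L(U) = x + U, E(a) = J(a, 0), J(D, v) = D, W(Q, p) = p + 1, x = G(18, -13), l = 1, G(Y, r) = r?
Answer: -8782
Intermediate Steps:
x = -13
W(Q, p) = 1 + p
E(a) = a
L(U) = -13 + U
1/(L(E(W(l, 4)))/70256) = 1/((-13 + (1 + 4))/70256) = 1/((-13 + 5)*(1/70256)) = 1/(-8*1/70256) = 1/(-1/8782) = -8782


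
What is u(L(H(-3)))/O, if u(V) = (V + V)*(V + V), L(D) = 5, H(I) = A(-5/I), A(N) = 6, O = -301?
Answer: -100/301 ≈ -0.33223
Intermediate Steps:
H(I) = 6
u(V) = 4*V² (u(V) = (2*V)*(2*V) = 4*V²)
u(L(H(-3)))/O = (4*5²)/(-301) = (4*25)*(-1/301) = 100*(-1/301) = -100/301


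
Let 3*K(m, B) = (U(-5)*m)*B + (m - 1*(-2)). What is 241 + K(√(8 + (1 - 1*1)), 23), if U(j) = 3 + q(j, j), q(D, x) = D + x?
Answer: 725/3 - 320*√2/3 ≈ 90.817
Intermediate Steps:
U(j) = 3 + 2*j (U(j) = 3 + (j + j) = 3 + 2*j)
K(m, B) = ⅔ + m/3 - 7*B*m/3 (K(m, B) = (((3 + 2*(-5))*m)*B + (m - 1*(-2)))/3 = (((3 - 10)*m)*B + (m + 2))/3 = ((-7*m)*B + (2 + m))/3 = (-7*B*m + (2 + m))/3 = (2 + m - 7*B*m)/3 = ⅔ + m/3 - 7*B*m/3)
241 + K(√(8 + (1 - 1*1)), 23) = 241 + (⅔ + √(8 + (1 - 1*1))/3 - 7/3*23*√(8 + (1 - 1*1))) = 241 + (⅔ + √(8 + (1 - 1))/3 - 7/3*23*√(8 + (1 - 1))) = 241 + (⅔ + √(8 + 0)/3 - 7/3*23*√(8 + 0)) = 241 + (⅔ + √8/3 - 7/3*23*√8) = 241 + (⅔ + (2*√2)/3 - 7/3*23*2*√2) = 241 + (⅔ + 2*√2/3 - 322*√2/3) = 241 + (⅔ - 320*√2/3) = 725/3 - 320*√2/3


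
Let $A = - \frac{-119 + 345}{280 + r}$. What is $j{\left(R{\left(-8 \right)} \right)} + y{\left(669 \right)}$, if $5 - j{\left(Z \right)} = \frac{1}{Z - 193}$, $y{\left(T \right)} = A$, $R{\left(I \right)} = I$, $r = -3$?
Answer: $\frac{233236}{55677} \approx 4.1891$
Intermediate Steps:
$A = - \frac{226}{277}$ ($A = - \frac{-119 + 345}{280 - 3} = - \frac{226}{277} \approx -0.81588$)
$y{\left(T \right)} = - \frac{226}{277}$
$j{\left(Z \right)} = 5 - \frac{1}{-193 + Z}$ ($j{\left(Z \right)} = 5 - \frac{1}{Z - 193} = 5 - \frac{1}{-193 + Z}$)
$j{\left(R{\left(-8 \right)} \right)} + y{\left(669 \right)} = \frac{-966 + 5 \left(-8\right)}{-193 - 8} - \frac{226}{277} = \frac{-966 - 40}{-201} - \frac{226}{277} = \left(- \frac{1}{201}\right) \left(-1006\right) - \frac{226}{277} = \frac{1006}{201} - \frac{226}{277} = \frac{233236}{55677}$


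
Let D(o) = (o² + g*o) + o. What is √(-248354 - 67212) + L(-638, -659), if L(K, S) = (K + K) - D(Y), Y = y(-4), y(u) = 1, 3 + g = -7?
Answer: -1268 + I*√315566 ≈ -1268.0 + 561.75*I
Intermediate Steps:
g = -10 (g = -3 - 7 = -10)
Y = 1
D(o) = o² - 9*o (D(o) = (o² - 10*o) + o = o² - 9*o)
L(K, S) = 8 + 2*K (L(K, S) = (K + K) - (-9 + 1) = 2*K - (-8) = 2*K - 1*(-8) = 2*K + 8 = 8 + 2*K)
√(-248354 - 67212) + L(-638, -659) = √(-248354 - 67212) + (8 + 2*(-638)) = √(-315566) + (8 - 1276) = I*√315566 - 1268 = -1268 + I*√315566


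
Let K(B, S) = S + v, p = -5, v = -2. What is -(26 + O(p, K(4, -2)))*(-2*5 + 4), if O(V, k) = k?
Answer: 132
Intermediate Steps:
K(B, S) = -2 + S (K(B, S) = S - 2 = -2 + S)
-(26 + O(p, K(4, -2)))*(-2*5 + 4) = -(26 + (-2 - 2))*(-2*5 + 4) = -(26 - 4)*(-10 + 4) = -22*(-6) = -1*(-132) = 132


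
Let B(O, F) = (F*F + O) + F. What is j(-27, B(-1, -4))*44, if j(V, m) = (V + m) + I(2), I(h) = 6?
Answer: -440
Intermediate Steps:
B(O, F) = F + O + F² (B(O, F) = (F² + O) + F = (O + F²) + F = F + O + F²)
j(V, m) = 6 + V + m (j(V, m) = (V + m) + 6 = 6 + V + m)
j(-27, B(-1, -4))*44 = (6 - 27 + (-4 - 1 + (-4)²))*44 = (6 - 27 + (-4 - 1 + 16))*44 = (6 - 27 + 11)*44 = -10*44 = -440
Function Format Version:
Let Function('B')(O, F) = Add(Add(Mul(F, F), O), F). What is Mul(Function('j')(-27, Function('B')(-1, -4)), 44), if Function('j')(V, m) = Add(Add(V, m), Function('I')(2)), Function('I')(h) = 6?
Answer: -440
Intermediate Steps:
Function('B')(O, F) = Add(F, O, Pow(F, 2)) (Function('B')(O, F) = Add(Add(Pow(F, 2), O), F) = Add(Add(O, Pow(F, 2)), F) = Add(F, O, Pow(F, 2)))
Function('j')(V, m) = Add(6, V, m) (Function('j')(V, m) = Add(Add(V, m), 6) = Add(6, V, m))
Mul(Function('j')(-27, Function('B')(-1, -4)), 44) = Mul(Add(6, -27, Add(-4, -1, Pow(-4, 2))), 44) = Mul(Add(6, -27, Add(-4, -1, 16)), 44) = Mul(Add(6, -27, 11), 44) = Mul(-10, 44) = -440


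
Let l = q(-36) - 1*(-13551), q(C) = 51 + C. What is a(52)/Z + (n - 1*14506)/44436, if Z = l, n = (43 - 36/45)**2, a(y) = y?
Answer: -101380267/358820700 ≈ -0.28254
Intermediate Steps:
n = 44521/25 (n = (43 - 36*1/45)**2 = (43 - 4/5)**2 = (211/5)**2 = 44521/25 ≈ 1780.8)
l = 13566 (l = (51 - 36) - 1*(-13551) = 15 + 13551 = 13566)
Z = 13566
a(52)/Z + (n - 1*14506)/44436 = 52/13566 + (44521/25 - 1*14506)/44436 = 52*(1/13566) + (44521/25 - 14506)*(1/44436) = 26/6783 - 318129/25*1/44436 = 26/6783 - 15149/52900 = -101380267/358820700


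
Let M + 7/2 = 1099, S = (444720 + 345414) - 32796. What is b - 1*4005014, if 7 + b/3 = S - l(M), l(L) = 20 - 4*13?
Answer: -1732925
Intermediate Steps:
S = 757338 (S = 790134 - 32796 = 757338)
M = 2191/2 (M = -7/2 + 1099 = 2191/2 ≈ 1095.5)
l(L) = -32 (l(L) = 20 - 52 = -32)
b = 2272089 (b = -21 + 3*(757338 - 1*(-32)) = -21 + 3*(757338 + 32) = -21 + 3*757370 = -21 + 2272110 = 2272089)
b - 1*4005014 = 2272089 - 1*4005014 = 2272089 - 4005014 = -1732925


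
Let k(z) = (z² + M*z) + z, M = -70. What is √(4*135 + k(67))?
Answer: √406 ≈ 20.149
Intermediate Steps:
k(z) = z² - 69*z (k(z) = (z² - 70*z) + z = z² - 69*z)
√(4*135 + k(67)) = √(4*135 + 67*(-69 + 67)) = √(540 + 67*(-2)) = √(540 - 134) = √406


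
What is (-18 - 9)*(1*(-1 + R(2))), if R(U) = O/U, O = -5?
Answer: 189/2 ≈ 94.500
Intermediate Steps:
R(U) = -5/U
(-18 - 9)*(1*(-1 + R(2))) = (-18 - 9)*(1*(-1 - 5/2)) = -27*(-1 - 5*1/2) = -27*(-1 - 5/2) = -27*(-7)/2 = -27*(-7/2) = 189/2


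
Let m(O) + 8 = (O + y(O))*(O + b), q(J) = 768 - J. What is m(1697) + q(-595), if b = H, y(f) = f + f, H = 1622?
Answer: 16898384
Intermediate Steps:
y(f) = 2*f
b = 1622
m(O) = -8 + 3*O*(1622 + O) (m(O) = -8 + (O + 2*O)*(O + 1622) = -8 + (3*O)*(1622 + O) = -8 + 3*O*(1622 + O))
m(1697) + q(-595) = (-8 + 3*1697² + 4866*1697) + (768 - 1*(-595)) = (-8 + 3*2879809 + 8257602) + (768 + 595) = (-8 + 8639427 + 8257602) + 1363 = 16897021 + 1363 = 16898384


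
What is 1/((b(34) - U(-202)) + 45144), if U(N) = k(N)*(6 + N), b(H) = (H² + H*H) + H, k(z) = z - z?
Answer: 1/47490 ≈ 2.1057e-5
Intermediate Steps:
k(z) = 0
b(H) = H + 2*H² (b(H) = (H² + H²) + H = 2*H² + H = H + 2*H²)
U(N) = 0 (U(N) = 0*(6 + N) = 0)
1/((b(34) - U(-202)) + 45144) = 1/((34*(1 + 2*34) - 1*0) + 45144) = 1/((34*(1 + 68) + 0) + 45144) = 1/((34*69 + 0) + 45144) = 1/((2346 + 0) + 45144) = 1/(2346 + 45144) = 1/47490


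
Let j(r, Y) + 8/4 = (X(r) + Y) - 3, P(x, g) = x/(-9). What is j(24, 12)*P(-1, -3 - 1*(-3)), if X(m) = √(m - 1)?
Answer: 7/9 + √23/9 ≈ 1.3106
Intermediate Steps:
P(x, g) = -x/9 (P(x, g) = x*(-⅑) = -x/9)
X(m) = √(-1 + m)
j(r, Y) = -5 + Y + √(-1 + r) (j(r, Y) = -2 + ((√(-1 + r) + Y) - 3) = -2 + ((Y + √(-1 + r)) - 3) = -2 + (-3 + Y + √(-1 + r)) = -5 + Y + √(-1 + r))
j(24, 12)*P(-1, -3 - 1*(-3)) = (-5 + 12 + √(-1 + 24))*(-⅑*(-1)) = (-5 + 12 + √23)*(⅑) = (7 + √23)*(⅑) = 7/9 + √23/9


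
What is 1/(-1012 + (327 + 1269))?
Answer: 1/584 ≈ 0.0017123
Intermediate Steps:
1/(-1012 + (327 + 1269)) = 1/(-1012 + 1596) = 1/584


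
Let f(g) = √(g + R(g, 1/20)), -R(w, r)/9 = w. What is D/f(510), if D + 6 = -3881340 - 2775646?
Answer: 1664248*I*√255/255 ≈ 1.0422e+5*I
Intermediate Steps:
R(w, r) = -9*w
f(g) = 2*√2*√(-g) (f(g) = √(g - 9*g) = √(-8*g) = 2*√2*√(-g))
D = -6656992 (D = -6 + (-3881340 - 2775646) = -6 - 6656986 = -6656992)
D/f(510) = -6656992*(-I*√255/1020) = -(-1664248)*I*√255/255 = 1664248*I*√255/255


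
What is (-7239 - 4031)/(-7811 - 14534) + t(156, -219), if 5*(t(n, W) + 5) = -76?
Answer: -440099/22345 ≈ -19.696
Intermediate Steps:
t(n, W) = -101/5 (t(n, W) = -5 + (⅕)*(-76) = -5 - 76/5 = -101/5)
(-7239 - 4031)/(-7811 - 14534) + t(156, -219) = (-7239 - 4031)/(-7811 - 14534) - 101/5 = -11270/(-22345) - 101/5 = -11270*(-1/22345) - 101/5 = 2254/4469 - 101/5 = -440099/22345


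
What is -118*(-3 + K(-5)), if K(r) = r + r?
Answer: 1534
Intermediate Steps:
K(r) = 2*r
-118*(-3 + K(-5)) = -118*(-3 + 2*(-5)) = -118*(-3 - 10) = -118*(-13) = 1534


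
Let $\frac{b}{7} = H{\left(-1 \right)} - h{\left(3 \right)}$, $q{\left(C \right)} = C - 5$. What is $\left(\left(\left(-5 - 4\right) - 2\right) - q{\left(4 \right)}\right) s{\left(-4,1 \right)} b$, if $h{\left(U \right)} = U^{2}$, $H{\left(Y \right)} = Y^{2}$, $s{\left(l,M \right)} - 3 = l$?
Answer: $-560$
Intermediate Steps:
$s{\left(l,M \right)} = 3 + l$
$q{\left(C \right)} = -5 + C$ ($q{\left(C \right)} = C - 5 = -5 + C$)
$b = -56$ ($b = 7 \left(\left(-1\right)^{2} - 3^{2}\right) = 7 \left(1 - 9\right) = 7 \left(-8\right) = -56$)
$\left(\left(\left(-5 - 4\right) - 2\right) - q{\left(4 \right)}\right) s{\left(-4,1 \right)} b = \left(\left(\left(-5 - 4\right) - 2\right) - \left(-5 + 4\right)\right) \left(3 - 4\right) \left(-56\right) = \left(\left(-9 - 2\right) - -1\right) \left(-1\right) \left(-56\right) = \left(-11 + 1\right) \left(-1\right) \left(-56\right) = \left(-10\right) \left(-1\right) \left(-56\right) = 10 \left(-56\right) = -560$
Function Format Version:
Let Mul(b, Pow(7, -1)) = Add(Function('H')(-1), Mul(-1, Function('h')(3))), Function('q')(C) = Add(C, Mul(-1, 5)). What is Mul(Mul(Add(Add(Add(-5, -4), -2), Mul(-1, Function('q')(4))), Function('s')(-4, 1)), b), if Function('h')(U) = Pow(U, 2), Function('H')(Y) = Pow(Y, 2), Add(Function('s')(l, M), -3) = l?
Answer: -560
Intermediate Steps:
Function('s')(l, M) = Add(3, l)
Function('q')(C) = Add(-5, C) (Function('q')(C) = Add(C, -5) = Add(-5, C))
b = -56 (b = Mul(7, Add(Pow(-1, 2), Mul(-1, Pow(3, 2)))) = Mul(7, Add(1, Mul(-1, 9))) = Mul(7, Add(1, -9)) = Mul(7, -8) = -56)
Mul(Mul(Add(Add(Add(-5, -4), -2), Mul(-1, Function('q')(4))), Function('s')(-4, 1)), b) = Mul(Mul(Add(Add(Add(-5, -4), -2), Mul(-1, Add(-5, 4))), Add(3, -4)), -56) = Mul(Mul(Add(Add(-9, -2), Mul(-1, -1)), -1), -56) = Mul(Mul(Add(-11, 1), -1), -56) = Mul(Mul(-10, -1), -56) = Mul(10, -56) = -560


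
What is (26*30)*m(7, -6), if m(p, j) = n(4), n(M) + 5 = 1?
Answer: -3120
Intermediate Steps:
n(M) = -4 (n(M) = -5 + 1 = -4)
m(p, j) = -4
(26*30)*m(7, -6) = (26*30)*(-4) = 780*(-4) = -3120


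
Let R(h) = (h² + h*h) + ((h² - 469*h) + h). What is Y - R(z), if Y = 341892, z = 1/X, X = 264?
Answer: 7942876127/23232 ≈ 3.4189e+5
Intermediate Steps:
z = 1/264 ≈ 0.0037879
R(h) = -468*h + 3*h² (R(h) = (h² + h²) + (h² - 468*h) = 2*h² + (h² - 468*h) = -468*h + 3*h²)
Y - R(z) = 341892 - 3*(-156 + 1/264)/264 = 341892 - 3*(-41183)/(264*264) = 341892 - 1*(-41183/23232) = 341892 + 41183/23232 = 7942876127/23232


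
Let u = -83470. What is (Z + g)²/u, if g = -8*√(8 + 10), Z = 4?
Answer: -584/41735 + 96*√2/41735 ≈ -0.010740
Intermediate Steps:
g = -24*√2 ≈ -33.941
(Z + g)²/u = (4 - 24*√2)²/(-83470) = (4 - 24*√2)²*(-1/83470) = -(4 - 24*√2)²/83470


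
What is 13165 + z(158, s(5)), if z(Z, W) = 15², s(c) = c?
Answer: 13390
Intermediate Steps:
z(Z, W) = 225
13165 + z(158, s(5)) = 13165 + 225 = 13390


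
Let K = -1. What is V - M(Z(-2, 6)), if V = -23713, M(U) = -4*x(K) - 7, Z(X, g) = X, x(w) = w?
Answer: -23710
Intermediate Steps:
M(U) = -3 (M(U) = -4*(-1) - 7 = 4 - 7 = -3)
V - M(Z(-2, 6)) = -23713 - 1*(-3) = -23713 + 3 = -23710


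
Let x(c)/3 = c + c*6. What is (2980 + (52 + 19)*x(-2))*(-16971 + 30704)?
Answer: -27466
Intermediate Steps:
x(c) = 21*c (x(c) = 3*(c + c*6) = 3*(c + 6*c) = 3*(7*c) = 21*c)
(2980 + (52 + 19)*x(-2))*(-16971 + 30704) = (2980 + (52 + 19)*(21*(-2)))*(-16971 + 30704) = (2980 + 71*(-42))*13733 = (2980 - 2982)*13733 = -2*13733 = -27466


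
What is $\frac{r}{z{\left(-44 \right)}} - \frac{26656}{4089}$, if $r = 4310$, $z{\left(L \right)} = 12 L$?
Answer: $- \frac{5282993}{359832} \approx -14.682$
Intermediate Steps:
$\frac{r}{z{\left(-44 \right)}} - \frac{26656}{4089} = \frac{4310}{12 \left(-44\right)} - \frac{26656}{4089} = \frac{4310}{-528} - \frac{26656}{4089} = 4310 \left(- \frac{1}{528}\right) - \frac{26656}{4089} = - \frac{2155}{264} - \frac{26656}{4089} = - \frac{5282993}{359832}$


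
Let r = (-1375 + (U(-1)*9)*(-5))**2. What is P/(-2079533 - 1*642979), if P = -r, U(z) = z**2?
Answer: 126025/170157 ≈ 0.74064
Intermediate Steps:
r = 2016400 (r = (-1375 + ((-1)**2*9)*(-5))**2 = (-1375 + (1*9)*(-5))**2 = (-1375 + 9*(-5))**2 = (-1375 - 45)**2 = (-1420)**2 = 2016400)
P = -2016400 (P = -1*2016400 = -2016400)
P/(-2079533 - 1*642979) = -2016400/(-2079533 - 1*642979) = -2016400/(-2079533 - 642979) = -2016400/(-2722512) = -2016400*(-1/2722512) = 126025/170157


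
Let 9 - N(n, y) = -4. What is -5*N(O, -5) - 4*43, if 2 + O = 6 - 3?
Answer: -237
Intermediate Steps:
O = 1 (O = -2 + (6 - 3) = -2 + 3 = 1)
N(n, y) = 13 (N(n, y) = 9 - 1*(-4) = 9 + 4 = 13)
-5*N(O, -5) - 4*43 = -5*13 - 4*43 = -65 - 172 = -237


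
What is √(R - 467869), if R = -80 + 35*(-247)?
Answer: I*√476594 ≈ 690.36*I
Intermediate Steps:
R = -8725 (R = -80 - 8645 = -8725)
√(R - 467869) = √(-8725 - 467869) = √(-476594) = I*√476594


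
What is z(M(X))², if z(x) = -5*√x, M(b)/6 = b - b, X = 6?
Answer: 0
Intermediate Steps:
M(b) = 0 (M(b) = 6*(b - b) = 6*0 = 0)
z(M(X))² = (-5*√0)² = (-5*0)² = 0² = 0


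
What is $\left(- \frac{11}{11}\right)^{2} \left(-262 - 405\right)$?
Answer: $-667$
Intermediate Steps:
$\left(- \frac{11}{11}\right)^{2} \left(-262 - 405\right) = \left(\left(-11\right) \frac{1}{11}\right)^{2} \left(-262 - 405\right) = \left(-1\right)^{2} \left(-667\right) = 1 \left(-667\right) = -667$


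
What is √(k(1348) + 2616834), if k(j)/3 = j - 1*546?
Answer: 2*√654810 ≈ 1618.4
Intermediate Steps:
k(j) = -1638 + 3*j (k(j) = 3*(j - 1*546) = 3*(j - 546) = 3*(-546 + j) = -1638 + 3*j)
√(k(1348) + 2616834) = √((-1638 + 3*1348) + 2616834) = √((-1638 + 4044) + 2616834) = √(2406 + 2616834) = √2619240 = 2*√654810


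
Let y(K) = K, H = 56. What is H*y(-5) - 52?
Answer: -332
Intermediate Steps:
H*y(-5) - 52 = 56*(-5) - 52 = -280 - 52 = -332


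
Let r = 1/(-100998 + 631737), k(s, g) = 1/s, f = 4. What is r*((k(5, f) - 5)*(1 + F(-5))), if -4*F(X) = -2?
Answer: -4/294855 ≈ -1.3566e-5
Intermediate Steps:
F(X) = ½ (F(X) = -¼*(-2) = ½)
r = 1/530739 ≈ 1.8842e-6
r*((k(5, f) - 5)*(1 + F(-5))) = ((1/5 - 5)*(1 + ½))/530739 = ((⅕ - 5)*(3/2))/530739 = (-24/5*3/2)/530739 = (1/530739)*(-36/5) = -4/294855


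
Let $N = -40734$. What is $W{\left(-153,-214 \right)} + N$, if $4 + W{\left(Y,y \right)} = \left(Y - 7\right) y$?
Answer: $-6498$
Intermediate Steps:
$W{\left(Y,y \right)} = -4 + y \left(-7 + Y\right)$ ($W{\left(Y,y \right)} = -4 + \left(Y - 7\right) y = -4 + \left(-7 + Y\right) y = -4 + y \left(-7 + Y\right)$)
$W{\left(-153,-214 \right)} + N = \left(-4 - -1498 - -32742\right) - 40734 = \left(-4 + 1498 + 32742\right) - 40734 = 34236 - 40734 = -6498$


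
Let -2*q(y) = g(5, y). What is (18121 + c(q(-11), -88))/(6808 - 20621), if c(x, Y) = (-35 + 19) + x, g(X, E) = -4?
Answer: -953/727 ≈ -1.3109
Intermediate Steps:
q(y) = 2 (q(y) = -½*(-4) = 2)
c(x, Y) = -16 + x
(18121 + c(q(-11), -88))/(6808 - 20621) = (18121 + (-16 + 2))/(6808 - 20621) = (18121 - 14)/(-13813) = 18107*(-1/13813) = -953/727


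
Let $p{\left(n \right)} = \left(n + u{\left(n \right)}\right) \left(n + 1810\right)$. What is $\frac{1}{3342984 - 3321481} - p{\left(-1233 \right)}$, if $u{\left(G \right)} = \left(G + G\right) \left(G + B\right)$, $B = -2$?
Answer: $- \frac{37771047966986}{21503} \approx -1.7565 \cdot 10^{9}$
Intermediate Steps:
$u{\left(G \right)} = 2 G \left(-2 + G\right)$ ($u{\left(G \right)} = \left(G + G\right) \left(G - 2\right) = 2 G \left(-2 + G\right)$)
$p{\left(n \right)} = \left(1810 + n\right) \left(n + 2 n \left(-2 + n\right)\right)$ ($p{\left(n \right)} = \left(n + 2 n \left(-2 + n\right)\right) \left(n + 1810\right) = \left(n + 2 n \left(-2 + n\right)\right) \left(1810 + n\right) = \left(1810 + n\right) \left(n + 2 n \left(-2 + n\right)\right)$)
$\frac{1}{3342984 - 3321481} - p{\left(-1233 \right)} = \frac{1}{3342984 - 3321481} - - 1233 \left(-5430 + 2 \left(-1233\right)^{2} + 3617 \left(-1233\right)\right) = \frac{1}{21503} - - 1233 \left(-5430 + 2 \cdot 1520289 - 4459761\right) = \frac{1}{21503} - - 1233 \left(-5430 + 3040578 - 4459761\right) = \frac{1}{21503} - \left(-1233\right) \left(-1424613\right) = \frac{1}{21503} - 1756547829 = - \frac{37771047966986}{21503}$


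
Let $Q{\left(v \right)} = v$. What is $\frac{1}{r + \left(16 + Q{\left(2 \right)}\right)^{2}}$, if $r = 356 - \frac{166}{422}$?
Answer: $\frac{211}{143397} \approx 0.0014714$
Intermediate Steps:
$r = \frac{75033}{211}$ ($r = 356 - 166 \cdot \frac{1}{422} = 356 - \frac{83}{211} = \frac{75033}{211} \approx 355.61$)
$\frac{1}{r + \left(16 + Q{\left(2 \right)}\right)^{2}} = \frac{1}{\frac{75033}{211} + \left(16 + 2\right)^{2}} = \frac{1}{\frac{75033}{211} + 18^{2}} = \frac{1}{\frac{75033}{211} + 324} = \frac{1}{\frac{143397}{211}} = \frac{211}{143397}$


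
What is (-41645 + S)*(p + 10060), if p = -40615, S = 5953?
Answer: 1090569060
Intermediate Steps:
(-41645 + S)*(p + 10060) = (-41645 + 5953)*(-40615 + 10060) = -35692*(-30555) = 1090569060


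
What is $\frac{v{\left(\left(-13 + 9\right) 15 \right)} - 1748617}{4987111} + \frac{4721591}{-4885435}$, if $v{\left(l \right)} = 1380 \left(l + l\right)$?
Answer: $- \frac{32898881142996}{24364206628285} \approx -1.3503$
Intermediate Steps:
$v{\left(l \right)} = 2760 l$ ($v{\left(l \right)} = 1380 \cdot 2 l = 2760 l$)
$\frac{v{\left(\left(-13 + 9\right) 15 \right)} - 1748617}{4987111} + \frac{4721591}{-4885435} = \frac{2760 \left(-13 + 9\right) 15 - 1748617}{4987111} + \frac{4721591}{-4885435} = \left(2760 \left(\left(-4\right) 15\right) - 1748617\right) \frac{1}{4987111} + 4721591 \left(- \frac{1}{4885435}\right) = \left(2760 \left(-60\right) - 1748617\right) \frac{1}{4987111} - \frac{4721591}{4885435} = \left(-165600 - 1748617\right) \frac{1}{4987111} - \frac{4721591}{4885435} = \left(-1914217\right) \frac{1}{4987111} - \frac{4721591}{4885435} = - \frac{1914217}{4987111} - \frac{4721591}{4885435} = - \frac{32898881142996}{24364206628285}$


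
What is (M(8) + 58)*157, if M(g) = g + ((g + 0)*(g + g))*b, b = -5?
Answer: -90118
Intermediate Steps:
M(g) = g - 10*g**2 (M(g) = g + ((g + 0)*(g + g))*(-5) = g + (g*(2*g))*(-5) = g + (2*g**2)*(-5) = g - 10*g**2)
(M(8) + 58)*157 = (8*(1 - 10*8) + 58)*157 = (8*(1 - 80) + 58)*157 = (8*(-79) + 58)*157 = (-632 + 58)*157 = -574*157 = -90118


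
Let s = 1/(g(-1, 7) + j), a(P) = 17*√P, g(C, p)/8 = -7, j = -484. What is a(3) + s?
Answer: -1/540 + 17*√3 ≈ 29.443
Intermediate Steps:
g(C, p) = -56 (g(C, p) = 8*(-7) = -56)
s = -1/540 (s = 1/(-56 - 484) = 1/(-540) = -1/540 ≈ -0.0018519)
a(3) + s = 17*√3 - 1/540 = -1/540 + 17*√3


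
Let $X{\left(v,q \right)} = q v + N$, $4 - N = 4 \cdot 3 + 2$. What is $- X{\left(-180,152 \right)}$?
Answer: $27370$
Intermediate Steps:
$N = -10$ ($N = 4 - \left(4 \cdot 3 + 2\right) = 4 - \left(12 + 2\right) = 4 - 14 = -10$)
$X{\left(v,q \right)} = -10 + q v$ ($X{\left(v,q \right)} = q v - 10 = -10 + q v$)
$- X{\left(-180,152 \right)} = - (-10 + 152 \left(-180\right)) = - (-10 - 27360) = \left(-1\right) \left(-27370\right) = 27370$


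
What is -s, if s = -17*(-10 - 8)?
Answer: -306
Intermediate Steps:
s = 306 (s = -17*(-18) = 306)
-s = -1*306 = -306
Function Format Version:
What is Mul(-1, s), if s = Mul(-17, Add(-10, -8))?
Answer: -306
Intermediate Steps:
s = 306 (s = Mul(-17, -18) = 306)
Mul(-1, s) = Mul(-1, 306) = -306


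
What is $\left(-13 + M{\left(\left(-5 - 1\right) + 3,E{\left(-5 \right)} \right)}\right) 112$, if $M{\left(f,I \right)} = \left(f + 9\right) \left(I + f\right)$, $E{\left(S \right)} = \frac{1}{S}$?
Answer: $- \frac{18032}{5} \approx -3606.4$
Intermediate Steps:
$M{\left(f,I \right)} = \left(9 + f\right) \left(I + f\right)$
$\left(-13 + M{\left(\left(-5 - 1\right) + 3,E{\left(-5 \right)} \right)}\right) 112 = \left(-13 + \left(\left(\left(-5 - 1\right) + 3\right)^{2} + \frac{9}{-5} + 9 \left(\left(-5 - 1\right) + 3\right) + \frac{\left(-5 - 1\right) + 3}{-5}\right)\right) 112 = \left(-13 + \left(\left(-6 + 3\right)^{2} + 9 \left(- \frac{1}{5}\right) + 9 \left(-6 + 3\right) - \frac{-6 + 3}{5}\right)\right) 112 = \left(-13 + \left(\left(-3\right)^{2} - \frac{9}{5} + 9 \left(-3\right) - - \frac{3}{5}\right)\right) 112 = \left(-13 + \left(9 - \frac{9}{5} - 27 + \frac{3}{5}\right)\right) 112 = \left(-13 - \frac{96}{5}\right) 112 = \left(- \frac{161}{5}\right) 112 = - \frac{18032}{5}$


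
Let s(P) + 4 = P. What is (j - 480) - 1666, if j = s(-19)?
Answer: -2169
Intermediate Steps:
s(P) = -4 + P
j = -23 (j = -4 - 19 = -23)
(j - 480) - 1666 = (-23 - 480) - 1666 = -503 - 1666 = -2169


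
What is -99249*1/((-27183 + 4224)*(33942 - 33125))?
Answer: 33083/6252501 ≈ 0.0052912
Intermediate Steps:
-99249*1/((-27183 + 4224)*(33942 - 33125)) = -99249/(817*(-22959)) = -99249/(-18757503) = -99249*(-1/18757503) = 33083/6252501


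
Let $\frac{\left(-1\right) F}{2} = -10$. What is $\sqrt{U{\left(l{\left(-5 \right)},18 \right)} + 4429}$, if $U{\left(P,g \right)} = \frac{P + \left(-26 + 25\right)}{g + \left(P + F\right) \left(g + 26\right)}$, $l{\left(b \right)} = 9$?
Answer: $\frac{\sqrt{1854021849}}{647} \approx 66.551$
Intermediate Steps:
$F = 20$ ($F = \left(-2\right) \left(-10\right) = 20$)
$U{\left(P,g \right)} = \frac{-1 + P}{g + \left(20 + P\right) \left(26 + g\right)}$ ($U{\left(P,g \right)} = \frac{P + \left(-26 + 25\right)}{g + \left(P + 20\right) \left(g + 26\right)} = \frac{P - 1}{g + \left(20 + P\right) \left(26 + g\right)} = \frac{-1 + P}{g + \left(20 + P\right) \left(26 + g\right)}$)
$\sqrt{U{\left(l{\left(-5 \right)},18 \right)} + 4429} = \sqrt{\frac{-1 + 9}{520 + 21 \cdot 18 + 26 \cdot 9 + 9 \cdot 18} + 4429} = \sqrt{\frac{1}{520 + 378 + 234 + 162} \cdot 8 + 4429} = \sqrt{\frac{1}{1294} \cdot 8 + 4429} = \sqrt{\frac{4}{647} + 4429} = \sqrt{\frac{2865567}{647}} = \frac{\sqrt{1854021849}}{647}$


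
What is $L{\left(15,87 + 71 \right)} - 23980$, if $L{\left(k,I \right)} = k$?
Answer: $-23965$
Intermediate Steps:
$L{\left(15,87 + 71 \right)} - 23980 = 15 - 23980 = -23965$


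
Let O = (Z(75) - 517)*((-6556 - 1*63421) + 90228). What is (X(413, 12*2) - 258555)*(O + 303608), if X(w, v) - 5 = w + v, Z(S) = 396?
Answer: 554107438219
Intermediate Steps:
O = -2450371 (O = (396 - 517)*((-6556 - 1*63421) + 90228) = -121*((-6556 - 63421) + 90228) = -121*(-69977 + 90228) = -121*20251 = -2450371)
X(w, v) = 5 + v + w (X(w, v) = 5 + (w + v) = 5 + (v + w) = 5 + v + w)
(X(413, 12*2) - 258555)*(O + 303608) = ((5 + 12*2 + 413) - 258555)*(-2450371 + 303608) = ((5 + 24 + 413) - 258555)*(-2146763) = (442 - 258555)*(-2146763) = -258113*(-2146763) = 554107438219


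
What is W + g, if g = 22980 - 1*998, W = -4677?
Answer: 17305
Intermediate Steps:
g = 21982 (g = 22980 - 998 = 21982)
W + g = -4677 + 21982 = 17305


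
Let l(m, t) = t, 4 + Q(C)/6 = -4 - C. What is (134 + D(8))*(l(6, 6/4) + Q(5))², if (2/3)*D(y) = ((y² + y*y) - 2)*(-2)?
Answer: -1427949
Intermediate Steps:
Q(C) = -48 - 6*C (Q(C) = -24 + 6*(-4 - C) = -24 + (-24 - 6*C) = -48 - 6*C)
D(y) = 6 - 6*y² (D(y) = 3*(((y² + y*y) - 2)*(-2))/2 = 3*(((y² + y²) - 2)*(-2))/2 = 3*((2*y² - 2)*(-2))/2 = 3*((-2 + 2*y²)*(-2))/2 = 3*(4 - 4*y²)/2 = 6 - 6*y²)
(134 + D(8))*(l(6, 6/4) + Q(5))² = (134 + (6 - 6*8²))*(6/4 + (-48 - 6*5))² = (134 + (6 - 6*64))*(6*(¼) + (-48 - 30))² = (134 + (6 - 384))*(3/2 - 78)² = (134 - 378)*(-153/2)² = -244*23409/4 = -1427949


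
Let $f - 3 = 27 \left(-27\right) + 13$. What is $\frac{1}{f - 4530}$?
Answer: $- \frac{1}{5243} \approx -0.00019073$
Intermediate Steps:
$f = -713$ ($f = 3 + \left(27 \left(-27\right) + 13\right) = 3 + \left(-729 + 13\right) = 3 - 716 = -713$)
$\frac{1}{f - 4530} = \frac{1}{-713 - 4530} = \frac{1}{-5243} = - \frac{1}{5243}$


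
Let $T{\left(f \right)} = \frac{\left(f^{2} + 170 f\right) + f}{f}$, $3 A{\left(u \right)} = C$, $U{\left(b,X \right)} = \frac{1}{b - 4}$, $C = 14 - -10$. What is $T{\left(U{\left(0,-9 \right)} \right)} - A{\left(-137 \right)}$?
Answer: $\frac{651}{4} \approx 162.75$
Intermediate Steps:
$C = 24$ ($C = 14 + 10 = 24$)
$U{\left(b,X \right)} = \frac{1}{-4 + b}$
$A{\left(u \right)} = 8$ ($A{\left(u \right)} = \frac{1}{3} \cdot 24 = 8$)
$T{\left(f \right)} = \frac{f^{2} + 171 f}{f}$
$T{\left(U{\left(0,-9 \right)} \right)} - A{\left(-137 \right)} = \left(171 + \frac{1}{-4 + 0}\right) - 8 = \left(171 + \frac{1}{-4}\right) - 8 = \left(171 - \frac{1}{4}\right) - 8 = \frac{683}{4} - 8 = \frac{651}{4}$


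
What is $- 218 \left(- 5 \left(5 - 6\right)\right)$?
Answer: $-1090$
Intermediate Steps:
$- 218 \left(- 5 \left(5 - 6\right)\right) = - 218 \left(\left(-5\right) \left(-1\right)\right) = \left(-218\right) 5 = -1090$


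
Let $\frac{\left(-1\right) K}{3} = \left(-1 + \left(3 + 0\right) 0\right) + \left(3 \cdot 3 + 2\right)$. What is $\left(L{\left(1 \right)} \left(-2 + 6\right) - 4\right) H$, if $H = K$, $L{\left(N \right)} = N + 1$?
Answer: $-120$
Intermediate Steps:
$K = -30$ ($K = - 3 \left(\left(-1 + \left(3 + 0\right) 0\right) + \left(3 \cdot 3 + 2\right)\right) = - 3 \left(\left(-1 + 3 \cdot 0\right) + \left(9 + 2\right)\right) = - 3 \left(\left(-1 + 0\right) + 11\right) = - 3 \left(-1 + 11\right) = \left(-3\right) 10 = -30$)
$L{\left(N \right)} = 1 + N$
$H = -30$
$\left(L{\left(1 \right)} \left(-2 + 6\right) - 4\right) H = \left(\left(1 + 1\right) \left(-2 + 6\right) - 4\right) \left(-30\right) = \left(2 \cdot 4 - 4\right) \left(-30\right) = \left(8 - 4\right) \left(-30\right) = 4 \left(-30\right) = -120$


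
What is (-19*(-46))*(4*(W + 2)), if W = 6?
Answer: 27968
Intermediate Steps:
(-19*(-46))*(4*(W + 2)) = (-19*(-46))*(4*(6 + 2)) = 874*(4*8) = 874*32 = 27968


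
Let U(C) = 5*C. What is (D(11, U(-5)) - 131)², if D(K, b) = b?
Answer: 24336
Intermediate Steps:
(D(11, U(-5)) - 131)² = (5*(-5) - 131)² = (-25 - 131)² = (-156)² = 24336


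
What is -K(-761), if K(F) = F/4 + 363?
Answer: -691/4 ≈ -172.75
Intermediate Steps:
K(F) = 363 + F/4 (K(F) = F*(1/4) + 363 = F/4 + 363 = 363 + F/4)
-K(-761) = -(363 + (1/4)*(-761)) = -(363 - 761/4) = -1*691/4 = -691/4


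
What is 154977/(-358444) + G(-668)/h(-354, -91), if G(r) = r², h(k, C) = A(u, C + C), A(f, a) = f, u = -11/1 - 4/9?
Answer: -1439532801735/36919732 ≈ -38991.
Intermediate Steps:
u = -103/9 (u = -11*1 - 4*⅑ = -11 - 4/9 = -103/9 ≈ -11.444)
h(k, C) = -103/9
154977/(-358444) + G(-668)/h(-354, -91) = 154977/(-358444) + (-668)²/(-103/9) = 154977*(-1/358444) + 446224*(-9/103) = -154977/358444 - 4016016/103 = -1439532801735/36919732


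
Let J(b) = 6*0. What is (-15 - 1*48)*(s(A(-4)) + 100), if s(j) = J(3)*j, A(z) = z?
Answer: -6300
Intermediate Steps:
J(b) = 0
s(j) = 0 (s(j) = 0*j = 0)
(-15 - 1*48)*(s(A(-4)) + 100) = (-15 - 1*48)*(0 + 100) = (-15 - 48)*100 = -63*100 = -6300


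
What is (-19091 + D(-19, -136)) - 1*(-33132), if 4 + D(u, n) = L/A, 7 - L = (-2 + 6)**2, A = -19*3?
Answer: 266706/19 ≈ 14037.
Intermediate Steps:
A = -57
L = -9 (L = 7 - (-2 + 6)**2 = 7 - 1*4**2 = 7 - 1*16 = 7 - 16 = -9)
D(u, n) = -73/19 (D(u, n) = -4 - 9/(-57) = -4 - 9*(-1/57) = -4 + 3/19 = -73/19)
(-19091 + D(-19, -136)) - 1*(-33132) = (-19091 - 73/19) - 1*(-33132) = -362802/19 + 33132 = 266706/19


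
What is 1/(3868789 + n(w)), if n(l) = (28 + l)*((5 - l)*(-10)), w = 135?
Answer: 1/4080689 ≈ 2.4506e-7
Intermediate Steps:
n(l) = (-50 + 10*l)*(28 + l) (n(l) = (28 + l)*(-50 + 10*l) = (-50 + 10*l)*(28 + l))
1/(3868789 + n(w)) = 1/(3868789 + (-1400 + 10*135**2 + 230*135)) = 1/(3868789 + (-1400 + 10*18225 + 31050)) = 1/(3868789 + (-1400 + 182250 + 31050)) = 1/(3868789 + 211900) = 1/4080689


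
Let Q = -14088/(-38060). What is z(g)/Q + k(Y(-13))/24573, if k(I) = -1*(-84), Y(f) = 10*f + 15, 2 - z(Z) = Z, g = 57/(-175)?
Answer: 6347553071/1009704570 ≈ 6.2865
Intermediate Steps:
g = -57/175 (g = 57*(-1/175) = -57/175 ≈ -0.32571)
z(Z) = 2 - Z
Y(f) = 15 + 10*f
Q = 3522/9515 (Q = -14088*(-1/38060) = 3522/9515 ≈ 0.37015)
k(I) = 84
z(g)/Q + k(Y(-13))/24573 = (2 - 1*(-57/175))/(3522/9515) + 84/24573 = (2 + 57/175)*(9515/3522) + 84*(1/24573) = (407/175)*(9515/3522) + 28/8191 = 774521/123270 + 28/8191 = 6347553071/1009704570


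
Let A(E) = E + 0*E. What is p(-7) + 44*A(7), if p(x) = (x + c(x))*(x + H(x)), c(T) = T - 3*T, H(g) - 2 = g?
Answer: 224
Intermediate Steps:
H(g) = 2 + g
c(T) = -2*T
p(x) = -x*(2 + 2*x) (p(x) = (x - 2*x)*(x + (2 + x)) = (-x)*(2 + 2*x) = -x*(2 + 2*x))
A(E) = E (A(E) = E + 0 = E)
p(-7) + 44*A(7) = 2*(-7)*(-1 - 1*(-7)) + 44*7 = 2*(-7)*(-1 + 7) + 308 = 2*(-7)*6 + 308 = -84 + 308 = 224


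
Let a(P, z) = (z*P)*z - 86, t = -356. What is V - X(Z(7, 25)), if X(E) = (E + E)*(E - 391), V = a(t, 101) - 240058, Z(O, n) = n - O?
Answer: -3858272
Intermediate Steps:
a(P, z) = -86 + P*z² (a(P, z) = (P*z)*z - 86 = P*z² - 86 = -86 + P*z²)
V = -3871700 (V = (-86 - 356*101²) - 240058 = (-86 - 356*10201) - 240058 = (-86 - 3631556) - 240058 = -3631642 - 240058 = -3871700)
X(E) = 2*E*(-391 + E) (X(E) = (2*E)*(-391 + E) = 2*E*(-391 + E))
V - X(Z(7, 25)) = -3871700 - 2*(25 - 1*7)*(-391 + (25 - 1*7)) = -3871700 - 2*(25 - 7)*(-391 + (25 - 7)) = -3871700 - 2*18*(-391 + 18) = -3871700 - 2*18*(-373) = -3871700 - 1*(-13428) = -3871700 + 13428 = -3858272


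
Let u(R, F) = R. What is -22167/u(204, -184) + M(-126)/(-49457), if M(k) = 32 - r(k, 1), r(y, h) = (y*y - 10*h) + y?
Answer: -364369629/3363076 ≈ -108.34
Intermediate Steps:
r(y, h) = y + y**2 - 10*h (r(y, h) = (y**2 - 10*h) + y = y + y**2 - 10*h)
M(k) = 42 - k - k**2 (M(k) = 32 - (k + k**2 - 10*1) = 32 - (k + k**2 - 10) = 32 - (-10 + k + k**2) = 32 + (10 - k - k**2) = 42 - k - k**2)
-22167/u(204, -184) + M(-126)/(-49457) = -22167/204 + (42 - 1*(-126) - 1*(-126)**2)/(-49457) = -22167*1/204 + (42 + 126 - 1*15876)*(-1/49457) = -7389/68 + (42 + 126 - 15876)*(-1/49457) = -7389/68 - 15708*(-1/49457) = -7389/68 + 15708/49457 = -364369629/3363076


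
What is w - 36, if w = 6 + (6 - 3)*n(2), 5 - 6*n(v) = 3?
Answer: -29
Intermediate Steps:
n(v) = ⅓ (n(v) = ⅚ - ⅙*3 = ⅚ - ½ = ⅓)
w = 7 (w = 6 + (6 - 3)*(⅓) = 6 + 3*(⅓) = 6 + 1 = 7)
w - 36 = 7 - 36 = -29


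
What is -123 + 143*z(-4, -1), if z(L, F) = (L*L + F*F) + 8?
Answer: 3452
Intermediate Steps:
z(L, F) = 8 + F² + L² (z(L, F) = (L² + F²) + 8 = (F² + L²) + 8 = 8 + F² + L²)
-123 + 143*z(-4, -1) = -123 + 143*(8 + (-1)² + (-4)²) = -123 + 143*(8 + 1 + 16) = -123 + 143*25 = -123 + 3575 = 3452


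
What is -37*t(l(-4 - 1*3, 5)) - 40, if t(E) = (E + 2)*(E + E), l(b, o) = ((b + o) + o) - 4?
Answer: 34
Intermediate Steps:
l(b, o) = -4 + b + 2*o (l(b, o) = (b + 2*o) - 4 = -4 + b + 2*o)
t(E) = 2*E*(2 + E) (t(E) = (2 + E)*(2*E) = 2*E*(2 + E))
-37*t(l(-4 - 1*3, 5)) - 40 = -74*(-4 + (-4 - 1*3) + 2*5)*(2 + (-4 + (-4 - 1*3) + 2*5)) - 40 = -74*(-4 + (-4 - 3) + 10)*(2 + (-4 + (-4 - 3) + 10)) - 40 = -74*(-4 - 7 + 10)*(2 + (-4 - 7 + 10)) - 40 = -74*(-1)*(2 - 1) - 40 = -74*(-1) - 40 = -37*(-2) - 40 = 74 - 40 = 34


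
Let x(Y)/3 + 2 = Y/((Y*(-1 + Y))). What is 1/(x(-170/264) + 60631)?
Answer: 217/13155229 ≈ 1.6495e-5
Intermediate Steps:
x(Y) = -6 + 3/(-1 + Y) (x(Y) = -6 + 3*(Y/((Y*(-1 + Y)))) = -6 + 3*(Y*(1/(Y*(-1 + Y)))) = -6 + 3/(-1 + Y))
1/(x(-170/264) + 60631) = 1/(3*(3 - (-340)/264)/(-1 - 170/264) + 60631) = 1/(3*(3 - (-340)/264)/(-1 - 170*1/264) + 60631) = 1/(3*(3 - 2*(-85/132))/(-1 - 85/132) + 60631) = 1/(3*(3 + 85/66)/(-217/132) + 60631) = 1/(3*(-132/217)*(283/66) + 60631) = 1/(-1698/217 + 60631) = 1/(13155229/217) = 217/13155229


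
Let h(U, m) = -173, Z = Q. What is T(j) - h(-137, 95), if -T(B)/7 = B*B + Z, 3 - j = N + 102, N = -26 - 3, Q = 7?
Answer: -34176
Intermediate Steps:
Z = 7
N = -29
j = -70 (j = 3 - (-29 + 102) = 3 - 1*73 = 3 - 73 = -70)
T(B) = -49 - 7*B² (T(B) = -7*(B*B + 7) = -7*(B² + 7) = -7*(7 + B²) = -49 - 7*B²)
T(j) - h(-137, 95) = (-49 - 7*(-70)²) - 1*(-173) = (-49 - 7*4900) + 173 = (-49 - 34300) + 173 = -34349 + 173 = -34176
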